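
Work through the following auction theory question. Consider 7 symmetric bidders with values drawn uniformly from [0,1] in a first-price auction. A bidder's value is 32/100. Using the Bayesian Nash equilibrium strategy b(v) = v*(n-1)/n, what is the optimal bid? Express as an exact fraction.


Step 1: The symmetric BNE bidding function is b(v) = v * (n-1) / n
Step 2: Substitute v = 8/25 and n = 7
Step 3: b = 8/25 * 6/7
Step 4: b = 48/175

48/175


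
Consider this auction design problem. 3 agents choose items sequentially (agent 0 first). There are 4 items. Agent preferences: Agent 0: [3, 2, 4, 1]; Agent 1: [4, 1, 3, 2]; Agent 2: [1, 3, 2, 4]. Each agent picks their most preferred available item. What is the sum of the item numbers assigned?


Step 1: Agent 0 picks item 3
Step 2: Agent 1 picks item 4
Step 3: Agent 2 picks item 1
Step 4: Sum = 3 + 4 + 1 = 8

8


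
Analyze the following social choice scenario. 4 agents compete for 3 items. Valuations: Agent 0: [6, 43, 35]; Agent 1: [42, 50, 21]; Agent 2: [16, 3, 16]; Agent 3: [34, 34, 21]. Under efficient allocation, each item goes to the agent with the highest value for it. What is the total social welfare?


Step 1: For each item, find the maximum value among all agents.
Step 2: Item 0 -> Agent 1 (value 42)
Step 3: Item 1 -> Agent 1 (value 50)
Step 4: Item 2 -> Agent 0 (value 35)
Step 5: Total welfare = 42 + 50 + 35 = 127

127


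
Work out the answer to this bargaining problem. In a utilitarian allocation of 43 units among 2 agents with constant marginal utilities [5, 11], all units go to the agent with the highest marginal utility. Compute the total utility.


Step 1: The marginal utilities are [5, 11]
Step 2: The highest marginal utility is 11
Step 3: All 43 units go to that agent
Step 4: Total utility = 11 * 43 = 473

473


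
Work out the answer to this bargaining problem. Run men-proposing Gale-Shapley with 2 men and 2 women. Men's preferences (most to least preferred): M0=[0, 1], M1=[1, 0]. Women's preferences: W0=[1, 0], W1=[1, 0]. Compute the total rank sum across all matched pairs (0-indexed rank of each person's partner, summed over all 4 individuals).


Step 1: Run Gale-Shapley (men propose, women hold best offer):
  M0 proposes to W0; she accepts
  M1 proposes to W1; she accepts
Step 2: Final matching: W0-M0, W1-M1
Step 3: 0-indexed ranks (man's rank of his match, then woman's): 0 + 1 + 0 + 0
Step 4: Total rank sum = 1

1


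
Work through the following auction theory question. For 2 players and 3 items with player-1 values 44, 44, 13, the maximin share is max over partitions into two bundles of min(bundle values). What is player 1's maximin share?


Step 1: Item values = 44, 44, 13
Step 2: Enumerate all 2-bundle partitions and take the smaller bundle:
  Partition 1: {44} vs {44,13} -> bundles 44, 57; min = 44
  Partition 2: {44} vs {44,13} -> bundles 44, 57; min = 44
  Partition 3: {13} vs {44,44} -> bundles 13, 88; min = 13
Step 3: MMS = max(44, 44, 13) = 44

44


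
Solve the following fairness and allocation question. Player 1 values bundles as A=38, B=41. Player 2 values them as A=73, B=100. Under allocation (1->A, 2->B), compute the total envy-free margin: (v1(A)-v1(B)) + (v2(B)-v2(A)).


Step 1: Player 1's margin = v1(A) - v1(B) = 38 - 41 = -3
Step 2: Player 2's margin = v2(B) - v2(A) = 100 - 73 = 27
Step 3: Total margin = -3 + 27 = 24

24


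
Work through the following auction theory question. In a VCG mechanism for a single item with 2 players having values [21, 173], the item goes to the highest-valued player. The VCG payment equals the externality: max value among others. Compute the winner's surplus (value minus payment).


Step 1: The winner is the agent with the highest value: agent 1 with value 173
Step 2: Values of other agents: [21]
Step 3: VCG payment = max of others' values = 21
Step 4: Surplus = 173 - 21 = 152

152


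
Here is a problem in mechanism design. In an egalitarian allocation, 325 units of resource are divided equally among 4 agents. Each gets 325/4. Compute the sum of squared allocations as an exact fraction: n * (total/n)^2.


Step 1: Each agent's share = 325/4
Step 2: Square of each share = (325/4)^2 = 105625/16
Step 3: Sum of squares = 4 * 105625/16 = 105625/4

105625/4


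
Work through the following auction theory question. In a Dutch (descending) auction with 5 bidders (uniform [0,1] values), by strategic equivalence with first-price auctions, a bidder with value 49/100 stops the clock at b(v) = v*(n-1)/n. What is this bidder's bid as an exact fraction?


Step 1: Dutch auctions are strategically equivalent to first-price auctions
Step 2: The equilibrium bid is b(v) = v*(n-1)/n
Step 3: b = 49/100 * 4/5
Step 4: b = 49/125

49/125


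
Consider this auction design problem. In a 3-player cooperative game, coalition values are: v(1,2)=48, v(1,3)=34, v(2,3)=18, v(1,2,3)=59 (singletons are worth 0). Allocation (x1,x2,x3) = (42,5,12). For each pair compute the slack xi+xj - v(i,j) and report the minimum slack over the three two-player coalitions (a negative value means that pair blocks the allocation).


Step 1: Slack for coalition (1,2): x1+x2 - v12 = 47 - 48 = -1
Step 2: Slack for coalition (1,3): x1+x3 - v13 = 54 - 34 = 20
Step 3: Slack for coalition (2,3): x2+x3 - v23 = 17 - 18 = -1
Step 4: Minimum slack = min(-1, 20, -1) = -1, attained by (1,2) and (2,3); coalitions (1,2) and (2,3) can block (slack < 0), so the allocation is not in the core

-1


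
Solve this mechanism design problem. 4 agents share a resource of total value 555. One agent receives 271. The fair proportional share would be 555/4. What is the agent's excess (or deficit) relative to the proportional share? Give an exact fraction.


Step 1: Proportional share = 555/4
Step 2: Agent's actual allocation = 271
Step 3: Excess = 271 - 555/4 = 529/4

529/4


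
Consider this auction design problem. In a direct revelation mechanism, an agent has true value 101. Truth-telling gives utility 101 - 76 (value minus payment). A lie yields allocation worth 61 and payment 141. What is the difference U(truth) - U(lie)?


Step 1: U(truth) = value - payment = 101 - 76 = 25
Step 2: U(lie) = allocation - payment = 61 - 141 = -80
Step 3: IC gap = 25 - (-80) = 105

105


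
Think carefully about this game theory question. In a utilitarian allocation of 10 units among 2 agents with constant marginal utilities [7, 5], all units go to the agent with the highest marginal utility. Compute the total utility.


Step 1: The marginal utilities are [7, 5]
Step 2: The highest marginal utility is 7
Step 3: All 10 units go to that agent
Step 4: Total utility = 7 * 10 = 70

70


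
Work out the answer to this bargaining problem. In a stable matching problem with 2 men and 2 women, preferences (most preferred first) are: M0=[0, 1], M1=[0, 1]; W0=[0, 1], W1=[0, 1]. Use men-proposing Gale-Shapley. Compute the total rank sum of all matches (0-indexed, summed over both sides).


Step 1: Run Gale-Shapley (men propose, women hold best offer):
  M0 proposes to W0; she accepts
  M1 proposes to W0; rejected
  M1 proposes to W1; she accepts
Step 2: Final matching: W0-M0, W1-M1
Step 3: 0-indexed ranks (man's rank of his match, then woman's): 0 + 0 + 1 + 1
Step 4: Total rank sum = 2

2


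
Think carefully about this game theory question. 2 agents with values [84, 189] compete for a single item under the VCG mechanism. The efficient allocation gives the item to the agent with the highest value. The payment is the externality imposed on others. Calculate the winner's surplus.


Step 1: The winner is the agent with the highest value: agent 1 with value 189
Step 2: Values of other agents: [84]
Step 3: VCG payment = max of others' values = 84
Step 4: Surplus = 189 - 84 = 105

105


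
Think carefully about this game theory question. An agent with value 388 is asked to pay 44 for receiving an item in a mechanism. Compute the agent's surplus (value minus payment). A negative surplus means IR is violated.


Step 1: Surplus = value - payment = 388 - 44 = 344
Step 2: IR is satisfied (surplus >= 0)

344


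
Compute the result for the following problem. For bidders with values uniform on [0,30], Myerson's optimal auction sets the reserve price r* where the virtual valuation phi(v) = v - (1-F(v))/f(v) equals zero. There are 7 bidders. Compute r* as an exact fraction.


Step 1: For U[0,30], F(v) = v/30 and f(v) = 1/30
Step 2: phi(v) = v - (1 - v/30)/(1/30) = v - (30 - v) = 2v - 30
Step 3: Set phi(r*) = 0: 2r* - 30 = 0
Step 4: r* = 30/2 = 15 (the number of bidders n = 7 does not enter)

15


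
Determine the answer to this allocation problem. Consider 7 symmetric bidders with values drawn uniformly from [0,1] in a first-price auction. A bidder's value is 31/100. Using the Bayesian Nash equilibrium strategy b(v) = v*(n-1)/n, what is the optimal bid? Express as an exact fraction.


Step 1: The symmetric BNE bidding function is b(v) = v * (n-1) / n
Step 2: Substitute v = 31/100 and n = 7
Step 3: b = 31/100 * 6/7
Step 4: b = 93/350

93/350


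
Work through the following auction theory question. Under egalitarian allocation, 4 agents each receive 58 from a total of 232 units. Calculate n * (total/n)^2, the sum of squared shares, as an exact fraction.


Step 1: Each agent's share = 232/4 = 58
Step 2: Square of each share = (58)^2 = 3364
Step 3: Sum of squares = 4 * 3364 = 13456

13456


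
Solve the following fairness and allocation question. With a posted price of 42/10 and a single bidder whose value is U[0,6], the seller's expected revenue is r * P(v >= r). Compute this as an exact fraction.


Step 1: Posted price r = 21/5, value support [0,6]
Step 2: P(v >= r) = (6 - 21/5)/6 = 3/10
Step 3: Expected revenue = r * P(v >= r) = 21/5 * 3/10
Step 4: Revenue = 63/50

63/50


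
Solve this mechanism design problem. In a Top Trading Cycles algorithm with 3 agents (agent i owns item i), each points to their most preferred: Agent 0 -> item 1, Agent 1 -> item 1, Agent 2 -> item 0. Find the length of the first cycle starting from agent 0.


Step 1: Trace the pointer graph from agent 0: 0 -> 1 -> 1
Step 2: A cycle is detected when we revisit agent 1
Step 3: The cycle is: 1 -> 1
Step 4: Cycle length = 1

1


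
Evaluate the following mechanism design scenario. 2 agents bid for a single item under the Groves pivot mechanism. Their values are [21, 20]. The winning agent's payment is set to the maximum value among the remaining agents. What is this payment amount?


Step 1: The efficient winner is agent 0 with value 21
Step 2: Other agents' values: [20]
Step 3: Pivot payment = max(others) = 20
Step 4: The winner pays 20

20


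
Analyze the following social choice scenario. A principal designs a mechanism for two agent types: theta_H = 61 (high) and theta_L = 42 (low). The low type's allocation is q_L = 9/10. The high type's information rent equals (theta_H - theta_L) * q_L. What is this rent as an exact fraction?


Step 1: theta_H - theta_L = 61 - 42 = 19
Step 2: Information rent = (theta_H - theta_L) * q_L
Step 3: = 19 * 9/10
Step 4: = 171/10

171/10


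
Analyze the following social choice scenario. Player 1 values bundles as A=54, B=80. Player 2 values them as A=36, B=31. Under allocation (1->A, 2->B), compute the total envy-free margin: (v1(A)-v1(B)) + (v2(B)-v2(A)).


Step 1: Player 1's margin = v1(A) - v1(B) = 54 - 80 = -26
Step 2: Player 2's margin = v2(B) - v2(A) = 31 - 36 = -5
Step 3: Total margin = -26 + -5 = -31

-31


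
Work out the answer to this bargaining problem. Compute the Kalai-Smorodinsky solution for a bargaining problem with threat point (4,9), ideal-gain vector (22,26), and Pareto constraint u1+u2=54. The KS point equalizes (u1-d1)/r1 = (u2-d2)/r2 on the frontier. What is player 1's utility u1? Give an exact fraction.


Step 1: At the KS point, (u1-d1)/r1 = (u2-d2)/r2 = t and u1+u2 = 54
Step 2: u1 = d1 + r1*t and u2 = d2 + r2*t, so (d1 + r1*t) + (d2 + r2*t) = 54
Step 3: t = (54 - 4 - 9)/(22 + 26) = 41/48
Step 4: u1 = d1 + r1*t = 4 + 22 * 41/48 = 547/24
Step 5: (Check: u2 = d2 + r2*t = 749/24; u1+u2 = 547/24 + 749/24 = 54, on the frontier.)

547/24


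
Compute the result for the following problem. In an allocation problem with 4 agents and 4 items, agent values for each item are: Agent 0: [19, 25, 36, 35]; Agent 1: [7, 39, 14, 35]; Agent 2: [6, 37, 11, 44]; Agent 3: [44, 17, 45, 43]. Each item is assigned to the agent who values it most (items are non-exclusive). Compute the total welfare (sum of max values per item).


Step 1: For each item, find the maximum value among all agents.
Step 2: Item 0 -> Agent 3 (value 44)
Step 3: Item 1 -> Agent 1 (value 39)
Step 4: Item 2 -> Agent 3 (value 45)
Step 5: Item 3 -> Agent 2 (value 44)
Step 6: Total welfare = 44 + 39 + 45 + 44 = 172

172


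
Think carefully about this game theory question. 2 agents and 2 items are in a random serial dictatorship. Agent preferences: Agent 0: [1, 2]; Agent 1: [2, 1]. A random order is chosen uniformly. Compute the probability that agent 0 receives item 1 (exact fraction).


Step 1: Agent 0 wants item 1
Step 2: There are 2 possible orderings of agents
Step 3: In 2 orderings, agent 0 gets item 1
Step 4: Probability = 2/2 = 1

1


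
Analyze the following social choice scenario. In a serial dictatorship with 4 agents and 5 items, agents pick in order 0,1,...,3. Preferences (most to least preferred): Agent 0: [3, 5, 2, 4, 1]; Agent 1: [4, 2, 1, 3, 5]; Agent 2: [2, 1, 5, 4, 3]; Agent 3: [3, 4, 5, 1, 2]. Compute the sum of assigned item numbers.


Step 1: Agent 0 picks item 3
Step 2: Agent 1 picks item 4
Step 3: Agent 2 picks item 2
Step 4: Agent 3 picks item 5
Step 5: Sum = 3 + 4 + 2 + 5 = 14

14


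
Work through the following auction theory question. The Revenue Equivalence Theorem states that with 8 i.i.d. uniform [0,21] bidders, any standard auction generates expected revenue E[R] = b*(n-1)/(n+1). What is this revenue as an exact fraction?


Step 1: By Revenue Equivalence, expected revenue = b*(n-1)/(n+1)
Step 2: Substituting n = 8, b = 21
Step 3: Revenue = 21*(8-1)/(8+1) = 21*7/9
Step 4: Revenue = 147/9 = 49/3

49/3


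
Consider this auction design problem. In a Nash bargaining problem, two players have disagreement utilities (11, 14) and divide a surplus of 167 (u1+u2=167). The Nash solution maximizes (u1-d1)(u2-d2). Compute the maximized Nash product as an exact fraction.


Step 1: The Nash solution splits surplus symmetrically above the disagreement point
Step 2: u1 = (total + d1 - d2)/2 = (167 + 11 - 14)/2 = 82
Step 3: u2 = (total - d1 + d2)/2 = (167 - 11 + 14)/2 = 85
Step 4: Nash product = (82 - 11) * (85 - 14)
Step 5: = 71 * 71 = 5041

5041


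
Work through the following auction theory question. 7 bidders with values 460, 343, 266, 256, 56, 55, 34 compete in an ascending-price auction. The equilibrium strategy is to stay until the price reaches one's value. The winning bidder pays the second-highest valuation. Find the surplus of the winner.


Step 1: Identify the highest value: 460
Step 2: Identify the second-highest value: 343
Step 3: The final price = second-highest value = 343
Step 4: Surplus = 460 - 343 = 117

117


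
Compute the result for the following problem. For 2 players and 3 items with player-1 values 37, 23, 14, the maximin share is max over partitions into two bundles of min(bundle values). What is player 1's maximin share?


Step 1: Item values = 37, 23, 14
Step 2: Enumerate all 2-bundle partitions and take the smaller bundle:
  Partition 1: {37} vs {23,14} -> bundles 37, 37; min = 37
  Partition 2: {23} vs {37,14} -> bundles 23, 51; min = 23
  Partition 3: {14} vs {37,23} -> bundles 14, 60; min = 14
Step 3: MMS = max(37, 23, 14) = 37

37


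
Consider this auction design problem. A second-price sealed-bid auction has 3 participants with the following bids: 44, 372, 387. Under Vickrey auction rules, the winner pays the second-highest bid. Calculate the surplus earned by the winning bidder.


Step 1: Sort bids in descending order: 387, 372, 44
Step 2: The winning bid is the highest: 387
Step 3: The payment equals the second-highest bid: 372
Step 4: Surplus = winner's bid - payment = 387 - 372 = 15

15


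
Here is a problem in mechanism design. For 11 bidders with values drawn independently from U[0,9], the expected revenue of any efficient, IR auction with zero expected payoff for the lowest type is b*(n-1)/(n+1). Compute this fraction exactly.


Step 1: By Revenue Equivalence, expected revenue = b*(n-1)/(n+1)
Step 2: Substituting n = 11, b = 9
Step 3: Revenue = 9*(11-1)/(11+1) = 9*10/12
Step 4: Revenue = 90/12 = 15/2

15/2


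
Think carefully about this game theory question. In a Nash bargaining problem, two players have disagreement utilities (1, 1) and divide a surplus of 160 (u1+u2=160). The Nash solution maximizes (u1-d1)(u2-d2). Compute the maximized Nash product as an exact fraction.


Step 1: The Nash solution splits surplus symmetrically above the disagreement point
Step 2: u1 = (total + d1 - d2)/2 = (160 + 1 - 1)/2 = 80
Step 3: u2 = (total - d1 + d2)/2 = (160 - 1 + 1)/2 = 80
Step 4: Nash product = (80 - 1) * (80 - 1)
Step 5: = 79 * 79 = 6241

6241


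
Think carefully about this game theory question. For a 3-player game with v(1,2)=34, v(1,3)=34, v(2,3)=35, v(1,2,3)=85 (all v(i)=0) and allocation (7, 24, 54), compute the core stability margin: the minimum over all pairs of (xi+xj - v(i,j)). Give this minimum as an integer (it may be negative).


Step 1: Slack for coalition (1,2): x1+x2 - v12 = 31 - 34 = -3
Step 2: Slack for coalition (1,3): x1+x3 - v13 = 61 - 34 = 27
Step 3: Slack for coalition (2,3): x2+x3 - v23 = 78 - 35 = 43
Step 4: Minimum slack = min(-3, 27, 43) = -3, attained by (1,2); coalition (1,2) can block (slack < 0), so the allocation is not in the core

-3


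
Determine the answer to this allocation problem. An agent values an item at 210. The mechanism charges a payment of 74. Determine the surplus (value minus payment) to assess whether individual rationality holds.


Step 1: Surplus = value - payment = 210 - 74 = 136
Step 2: IR is satisfied (surplus >= 0)

136


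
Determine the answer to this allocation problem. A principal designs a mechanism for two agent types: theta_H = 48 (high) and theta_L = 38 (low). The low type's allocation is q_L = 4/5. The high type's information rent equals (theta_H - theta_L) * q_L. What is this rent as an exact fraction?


Step 1: theta_H - theta_L = 48 - 38 = 10
Step 2: Information rent = (theta_H - theta_L) * q_L
Step 3: = 10 * 4/5
Step 4: = 8

8


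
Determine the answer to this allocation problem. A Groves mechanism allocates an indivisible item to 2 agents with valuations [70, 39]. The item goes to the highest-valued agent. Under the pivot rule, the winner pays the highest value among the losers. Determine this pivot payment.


Step 1: The efficient winner is agent 0 with value 70
Step 2: Other agents' values: [39]
Step 3: Pivot payment = max(others) = 39
Step 4: The winner pays 39

39


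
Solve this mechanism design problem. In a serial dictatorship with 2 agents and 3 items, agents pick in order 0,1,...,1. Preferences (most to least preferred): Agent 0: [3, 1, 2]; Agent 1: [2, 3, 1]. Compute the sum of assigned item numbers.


Step 1: Agent 0 picks item 3
Step 2: Agent 1 picks item 2
Step 3: Sum = 3 + 2 = 5

5


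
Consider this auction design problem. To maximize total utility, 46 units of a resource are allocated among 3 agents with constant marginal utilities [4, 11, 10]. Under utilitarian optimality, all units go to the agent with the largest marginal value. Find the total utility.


Step 1: The marginal utilities are [4, 11, 10]
Step 2: The highest marginal utility is 11
Step 3: All 46 units go to that agent
Step 4: Total utility = 11 * 46 = 506

506


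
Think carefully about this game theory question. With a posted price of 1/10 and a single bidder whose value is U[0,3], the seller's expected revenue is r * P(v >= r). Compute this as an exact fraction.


Step 1: Posted price r = 1/10, value support [0,3]
Step 2: P(v >= r) = (3 - 1/10)/3 = 29/30
Step 3: Expected revenue = r * P(v >= r) = 1/10 * 29/30
Step 4: Revenue = 29/300

29/300


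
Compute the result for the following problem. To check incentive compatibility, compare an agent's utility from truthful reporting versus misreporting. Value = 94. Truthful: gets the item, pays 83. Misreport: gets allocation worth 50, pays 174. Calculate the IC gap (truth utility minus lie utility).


Step 1: U(truth) = value - payment = 94 - 83 = 11
Step 2: U(lie) = allocation - payment = 50 - 174 = -124
Step 3: IC gap = 11 - (-124) = 135

135


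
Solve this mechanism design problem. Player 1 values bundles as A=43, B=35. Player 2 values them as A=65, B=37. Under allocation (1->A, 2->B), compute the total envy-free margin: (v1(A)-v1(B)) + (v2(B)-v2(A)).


Step 1: Player 1's margin = v1(A) - v1(B) = 43 - 35 = 8
Step 2: Player 2's margin = v2(B) - v2(A) = 37 - 65 = -28
Step 3: Total margin = 8 + -28 = -20

-20


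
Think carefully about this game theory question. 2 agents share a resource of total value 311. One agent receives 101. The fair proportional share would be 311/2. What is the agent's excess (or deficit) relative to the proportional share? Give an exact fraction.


Step 1: Proportional share = 311/2
Step 2: Agent's actual allocation = 101
Step 3: Excess = 101 - 311/2 = -109/2

-109/2


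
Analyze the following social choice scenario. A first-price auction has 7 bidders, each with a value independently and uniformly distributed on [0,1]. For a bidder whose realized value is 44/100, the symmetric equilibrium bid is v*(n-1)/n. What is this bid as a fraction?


Step 1: The symmetric BNE bidding function is b(v) = v * (n-1) / n
Step 2: Substitute v = 11/25 and n = 7
Step 3: b = 11/25 * 6/7
Step 4: b = 66/175

66/175


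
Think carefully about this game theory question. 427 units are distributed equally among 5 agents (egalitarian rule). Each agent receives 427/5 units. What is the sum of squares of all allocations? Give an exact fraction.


Step 1: Each agent's share = 427/5
Step 2: Square of each share = (427/5)^2 = 182329/25
Step 3: Sum of squares = 5 * 182329/25 = 182329/5

182329/5


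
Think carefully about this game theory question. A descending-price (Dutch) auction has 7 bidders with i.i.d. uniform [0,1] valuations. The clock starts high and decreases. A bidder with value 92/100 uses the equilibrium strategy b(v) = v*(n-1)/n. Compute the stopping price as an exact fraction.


Step 1: Dutch auctions are strategically equivalent to first-price auctions
Step 2: The equilibrium bid is b(v) = v*(n-1)/n
Step 3: b = 23/25 * 6/7
Step 4: b = 138/175

138/175


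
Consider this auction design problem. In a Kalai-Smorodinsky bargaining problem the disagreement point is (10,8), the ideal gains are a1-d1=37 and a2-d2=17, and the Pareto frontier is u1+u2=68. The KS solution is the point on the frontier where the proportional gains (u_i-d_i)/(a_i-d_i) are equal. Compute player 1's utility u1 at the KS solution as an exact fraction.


Step 1: At the KS point, (u1-d1)/r1 = (u2-d2)/r2 = t and u1+u2 = 68
Step 2: u1 = d1 + r1*t and u2 = d2 + r2*t, so (d1 + r1*t) + (d2 + r2*t) = 68
Step 3: t = (68 - 10 - 8)/(37 + 17) = 50/54 = 25/27
Step 4: u1 = d1 + r1*t = 10 + 37 * 25/27 = 1195/27
Step 5: (Check: u2 = d2 + r2*t = 641/27; u1+u2 = 1195/27 + 641/27 = 68, on the frontier.)

1195/27


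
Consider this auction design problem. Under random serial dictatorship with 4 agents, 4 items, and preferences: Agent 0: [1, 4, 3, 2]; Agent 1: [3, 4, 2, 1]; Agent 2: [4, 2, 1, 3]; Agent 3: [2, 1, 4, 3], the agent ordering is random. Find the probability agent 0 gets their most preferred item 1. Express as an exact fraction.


Step 1: Agent 0 wants item 1
Step 2: There are 24 possible orderings of agents
Step 3: In 24 orderings, agent 0 gets item 1
Step 4: Probability = 24/24 = 1

1


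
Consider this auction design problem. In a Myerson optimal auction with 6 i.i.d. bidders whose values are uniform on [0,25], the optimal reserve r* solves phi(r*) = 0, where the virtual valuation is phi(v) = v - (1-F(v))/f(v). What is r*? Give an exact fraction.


Step 1: For U[0,25], F(v) = v/25 and f(v) = 1/25
Step 2: phi(v) = v - (1 - v/25)/(1/25) = v - (25 - v) = 2v - 25
Step 3: Set phi(r*) = 0: 2r* - 25 = 0
Step 4: r* = 25/2 (the number of bidders n = 6 does not enter)

25/2


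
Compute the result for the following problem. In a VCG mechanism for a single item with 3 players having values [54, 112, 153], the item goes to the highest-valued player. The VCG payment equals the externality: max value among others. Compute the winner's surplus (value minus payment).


Step 1: The winner is the agent with the highest value: agent 2 with value 153
Step 2: Values of other agents: [54, 112]
Step 3: VCG payment = max of others' values = 112
Step 4: Surplus = 153 - 112 = 41

41


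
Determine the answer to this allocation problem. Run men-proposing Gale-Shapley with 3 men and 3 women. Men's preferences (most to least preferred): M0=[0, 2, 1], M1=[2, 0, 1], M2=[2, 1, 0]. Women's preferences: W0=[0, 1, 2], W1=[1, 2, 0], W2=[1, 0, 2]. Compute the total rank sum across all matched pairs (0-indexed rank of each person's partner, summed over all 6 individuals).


Step 1: Run Gale-Shapley (men propose, women hold best offer):
  M0 proposes to W0; she accepts
  M1 proposes to W2; she accepts
  M2 proposes to W2; rejected
  M2 proposes to W1; she accepts
Step 2: Final matching: W0-M0, W1-M2, W2-M1
Step 3: 0-indexed ranks (man's rank of his match, then woman's): 0 + 0 + 1 + 1 + 0 + 0
Step 4: Total rank sum = 2

2


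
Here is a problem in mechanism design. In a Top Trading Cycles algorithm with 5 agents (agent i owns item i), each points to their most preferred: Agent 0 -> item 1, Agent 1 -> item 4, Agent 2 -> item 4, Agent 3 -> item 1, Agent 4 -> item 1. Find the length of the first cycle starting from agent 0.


Step 1: Trace the pointer graph from agent 0: 0 -> 1 -> 4 -> 1
Step 2: A cycle is detected when we revisit agent 1
Step 3: The cycle is: 1 -> 4 -> 1
Step 4: Cycle length = 2

2


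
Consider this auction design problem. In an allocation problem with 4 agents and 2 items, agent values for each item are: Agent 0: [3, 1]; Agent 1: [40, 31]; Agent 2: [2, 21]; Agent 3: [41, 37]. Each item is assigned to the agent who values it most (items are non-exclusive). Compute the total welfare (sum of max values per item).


Step 1: For each item, find the maximum value among all agents.
Step 2: Item 0 -> Agent 3 (value 41)
Step 3: Item 1 -> Agent 3 (value 37)
Step 4: Total welfare = 41 + 37 = 78

78


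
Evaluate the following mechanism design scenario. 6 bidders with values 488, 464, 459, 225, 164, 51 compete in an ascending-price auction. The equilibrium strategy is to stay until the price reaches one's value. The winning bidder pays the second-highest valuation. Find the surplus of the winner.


Step 1: Identify the highest value: 488
Step 2: Identify the second-highest value: 464
Step 3: The final price = second-highest value = 464
Step 4: Surplus = 488 - 464 = 24

24


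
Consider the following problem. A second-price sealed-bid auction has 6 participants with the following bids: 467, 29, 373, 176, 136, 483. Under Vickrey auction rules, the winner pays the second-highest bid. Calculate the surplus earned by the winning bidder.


Step 1: Sort bids in descending order: 483, 467, 373, 176, 136, 29
Step 2: The winning bid is the highest: 483
Step 3: The payment equals the second-highest bid: 467
Step 4: Surplus = winner's bid - payment = 483 - 467 = 16

16


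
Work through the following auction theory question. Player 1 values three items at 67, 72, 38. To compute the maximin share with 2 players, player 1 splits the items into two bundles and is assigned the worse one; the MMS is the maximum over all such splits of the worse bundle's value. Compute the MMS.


Step 1: Item values = 67, 72, 38
Step 2: Enumerate all 2-bundle partitions and take the smaller bundle:
  Partition 1: {67} vs {72,38} -> bundles 67, 110; min = 67
  Partition 2: {72} vs {67,38} -> bundles 72, 105; min = 72
  Partition 3: {38} vs {67,72} -> bundles 38, 139; min = 38
Step 3: MMS = max(67, 72, 38) = 72

72


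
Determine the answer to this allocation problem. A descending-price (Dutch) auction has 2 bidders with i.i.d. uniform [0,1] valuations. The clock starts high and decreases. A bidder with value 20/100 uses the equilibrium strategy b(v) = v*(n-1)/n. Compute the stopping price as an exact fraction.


Step 1: Dutch auctions are strategically equivalent to first-price auctions
Step 2: The equilibrium bid is b(v) = v*(n-1)/n
Step 3: b = 1/5 * 1/2
Step 4: b = 1/10

1/10


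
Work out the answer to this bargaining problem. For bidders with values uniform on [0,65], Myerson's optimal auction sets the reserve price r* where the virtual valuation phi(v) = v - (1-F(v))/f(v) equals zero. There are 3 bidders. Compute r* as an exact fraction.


Step 1: For U[0,65], F(v) = v/65 and f(v) = 1/65
Step 2: phi(v) = v - (1 - v/65)/(1/65) = v - (65 - v) = 2v - 65
Step 3: Set phi(r*) = 0: 2r* - 65 = 0
Step 4: r* = 65/2 (the number of bidders n = 3 does not enter)

65/2


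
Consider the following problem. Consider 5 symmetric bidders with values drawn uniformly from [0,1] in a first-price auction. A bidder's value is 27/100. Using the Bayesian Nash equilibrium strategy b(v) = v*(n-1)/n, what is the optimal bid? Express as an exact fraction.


Step 1: The symmetric BNE bidding function is b(v) = v * (n-1) / n
Step 2: Substitute v = 27/100 and n = 5
Step 3: b = 27/100 * 4/5
Step 4: b = 27/125

27/125


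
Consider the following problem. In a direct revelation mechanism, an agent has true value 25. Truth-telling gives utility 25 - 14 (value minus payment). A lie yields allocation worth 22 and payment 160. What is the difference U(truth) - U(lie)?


Step 1: U(truth) = value - payment = 25 - 14 = 11
Step 2: U(lie) = allocation - payment = 22 - 160 = -138
Step 3: IC gap = 11 - (-138) = 149

149


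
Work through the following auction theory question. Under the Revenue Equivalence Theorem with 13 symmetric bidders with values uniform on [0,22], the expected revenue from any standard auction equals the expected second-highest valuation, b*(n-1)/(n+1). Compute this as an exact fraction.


Step 1: By Revenue Equivalence, expected revenue = b*(n-1)/(n+1)
Step 2: Substituting n = 13, b = 22
Step 3: Revenue = 22*(13-1)/(13+1) = 22*12/14
Step 4: Revenue = 264/14 = 132/7

132/7


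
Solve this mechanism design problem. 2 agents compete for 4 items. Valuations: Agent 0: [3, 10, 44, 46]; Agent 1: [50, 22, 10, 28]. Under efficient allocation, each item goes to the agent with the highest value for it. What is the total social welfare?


Step 1: For each item, find the maximum value among all agents.
Step 2: Item 0 -> Agent 1 (value 50)
Step 3: Item 1 -> Agent 1 (value 22)
Step 4: Item 2 -> Agent 0 (value 44)
Step 5: Item 3 -> Agent 0 (value 46)
Step 6: Total welfare = 50 + 22 + 44 + 46 = 162

162


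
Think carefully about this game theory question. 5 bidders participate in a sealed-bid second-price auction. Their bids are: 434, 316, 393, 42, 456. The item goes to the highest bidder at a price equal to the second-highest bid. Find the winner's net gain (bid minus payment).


Step 1: Sort bids in descending order: 456, 434, 393, 316, 42
Step 2: The winning bid is the highest: 456
Step 3: The payment equals the second-highest bid: 434
Step 4: Surplus = winner's bid - payment = 456 - 434 = 22

22


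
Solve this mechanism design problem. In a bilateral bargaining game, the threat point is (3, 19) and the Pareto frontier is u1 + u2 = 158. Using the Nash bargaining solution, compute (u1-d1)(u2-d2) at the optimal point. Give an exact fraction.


Step 1: The Nash solution splits surplus symmetrically above the disagreement point
Step 2: u1 = (total + d1 - d2)/2 = (158 + 3 - 19)/2 = 71
Step 3: u2 = (total - d1 + d2)/2 = (158 - 3 + 19)/2 = 87
Step 4: Nash product = (71 - 3) * (87 - 19)
Step 5: = 68 * 68 = 4624

4624


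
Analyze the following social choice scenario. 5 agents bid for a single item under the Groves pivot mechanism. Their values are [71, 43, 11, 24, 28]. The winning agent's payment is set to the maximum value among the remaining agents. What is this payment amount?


Step 1: The efficient winner is agent 0 with value 71
Step 2: Other agents' values: [43, 11, 24, 28]
Step 3: Pivot payment = max(others) = 43
Step 4: The winner pays 43

43


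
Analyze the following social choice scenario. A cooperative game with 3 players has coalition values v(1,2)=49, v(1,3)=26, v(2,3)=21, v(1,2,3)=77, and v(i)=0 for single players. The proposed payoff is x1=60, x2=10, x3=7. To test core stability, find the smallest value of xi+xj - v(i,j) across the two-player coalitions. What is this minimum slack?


Step 1: Slack for coalition (1,2): x1+x2 - v12 = 70 - 49 = 21
Step 2: Slack for coalition (1,3): x1+x3 - v13 = 67 - 26 = 41
Step 3: Slack for coalition (2,3): x2+x3 - v23 = 17 - 21 = -4
Step 4: Minimum slack = min(21, 41, -4) = -4, attained by (2,3); coalition (2,3) can block (slack < 0), so the allocation is not in the core

-4


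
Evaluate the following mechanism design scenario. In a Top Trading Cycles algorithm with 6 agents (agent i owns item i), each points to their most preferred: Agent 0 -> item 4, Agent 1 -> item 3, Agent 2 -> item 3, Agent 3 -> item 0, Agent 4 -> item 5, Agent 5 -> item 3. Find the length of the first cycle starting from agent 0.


Step 1: Trace the pointer graph from agent 0: 0 -> 4 -> 5 -> 3 -> 0
Step 2: A cycle is detected when we revisit agent 0
Step 3: The cycle is: 0 -> 4 -> 5 -> 3 -> 0
Step 4: Cycle length = 4

4


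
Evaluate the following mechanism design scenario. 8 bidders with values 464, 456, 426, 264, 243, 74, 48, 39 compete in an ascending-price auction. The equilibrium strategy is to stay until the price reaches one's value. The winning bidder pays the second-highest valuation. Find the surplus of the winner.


Step 1: Identify the highest value: 464
Step 2: Identify the second-highest value: 456
Step 3: The final price = second-highest value = 456
Step 4: Surplus = 464 - 456 = 8

8


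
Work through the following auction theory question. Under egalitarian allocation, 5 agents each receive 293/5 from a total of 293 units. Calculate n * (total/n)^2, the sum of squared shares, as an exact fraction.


Step 1: Each agent's share = 293/5
Step 2: Square of each share = (293/5)^2 = 85849/25
Step 3: Sum of squares = 5 * 85849/25 = 85849/5

85849/5


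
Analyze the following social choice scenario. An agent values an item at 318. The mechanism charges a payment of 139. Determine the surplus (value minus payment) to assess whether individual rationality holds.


Step 1: Surplus = value - payment = 318 - 139 = 179
Step 2: IR is satisfied (surplus >= 0)

179


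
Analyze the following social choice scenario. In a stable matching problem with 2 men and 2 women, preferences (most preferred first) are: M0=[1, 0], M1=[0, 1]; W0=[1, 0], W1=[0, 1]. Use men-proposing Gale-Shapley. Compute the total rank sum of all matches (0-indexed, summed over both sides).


Step 1: Run Gale-Shapley (men propose, women hold best offer):
  M0 proposes to W1; she accepts
  M1 proposes to W0; she accepts
Step 2: Final matching: W0-M1, W1-M0
Step 3: 0-indexed ranks (man's rank of his match, then woman's): 0 + 0 + 0 + 0
Step 4: Total rank sum = 0

0


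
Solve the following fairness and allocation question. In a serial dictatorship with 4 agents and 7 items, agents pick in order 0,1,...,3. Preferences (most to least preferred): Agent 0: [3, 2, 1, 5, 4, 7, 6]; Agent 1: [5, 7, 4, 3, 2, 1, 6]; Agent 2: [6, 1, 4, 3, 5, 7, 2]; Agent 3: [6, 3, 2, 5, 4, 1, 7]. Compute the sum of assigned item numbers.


Step 1: Agent 0 picks item 3
Step 2: Agent 1 picks item 5
Step 3: Agent 2 picks item 6
Step 4: Agent 3 picks item 2
Step 5: Sum = 3 + 5 + 6 + 2 = 16

16


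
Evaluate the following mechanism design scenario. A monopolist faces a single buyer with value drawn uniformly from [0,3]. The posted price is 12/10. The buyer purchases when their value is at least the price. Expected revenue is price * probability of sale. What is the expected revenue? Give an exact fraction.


Step 1: Posted price r = 6/5, value support [0,3]
Step 2: P(v >= r) = (3 - 6/5)/3 = 3/5
Step 3: Expected revenue = r * P(v >= r) = 6/5 * 3/5
Step 4: Revenue = 18/25

18/25


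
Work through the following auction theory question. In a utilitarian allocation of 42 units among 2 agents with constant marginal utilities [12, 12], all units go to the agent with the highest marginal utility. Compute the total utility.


Step 1: The marginal utilities are [12, 12]
Step 2: The highest marginal utility is 12
Step 3: All 42 units go to that agent
Step 4: Total utility = 12 * 42 = 504

504


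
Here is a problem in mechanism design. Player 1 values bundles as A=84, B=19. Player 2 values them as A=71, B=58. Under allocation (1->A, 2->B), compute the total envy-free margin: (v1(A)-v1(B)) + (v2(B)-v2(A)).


Step 1: Player 1's margin = v1(A) - v1(B) = 84 - 19 = 65
Step 2: Player 2's margin = v2(B) - v2(A) = 58 - 71 = -13
Step 3: Total margin = 65 + -13 = 52

52


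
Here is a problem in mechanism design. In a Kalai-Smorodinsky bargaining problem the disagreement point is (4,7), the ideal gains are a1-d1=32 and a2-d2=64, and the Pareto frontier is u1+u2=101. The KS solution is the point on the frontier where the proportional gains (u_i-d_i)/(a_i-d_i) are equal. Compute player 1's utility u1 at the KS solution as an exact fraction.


Step 1: At the KS point, (u1-d1)/r1 = (u2-d2)/r2 = t and u1+u2 = 101
Step 2: u1 = d1 + r1*t and u2 = d2 + r2*t, so (d1 + r1*t) + (d2 + r2*t) = 101
Step 3: t = (101 - 4 - 7)/(32 + 64) = 90/96 = 15/16
Step 4: u1 = d1 + r1*t = 4 + 32 * 15/16 = 34
Step 5: (Check: u2 = d2 + r2*t = 67; u1+u2 = 34 + 67 = 101, on the frontier.)

34


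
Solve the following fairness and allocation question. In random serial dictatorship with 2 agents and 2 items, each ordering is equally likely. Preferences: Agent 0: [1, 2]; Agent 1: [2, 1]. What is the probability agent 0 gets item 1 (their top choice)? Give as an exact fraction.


Step 1: Agent 0 wants item 1
Step 2: There are 2 possible orderings of agents
Step 3: In 2 orderings, agent 0 gets item 1
Step 4: Probability = 2/2 = 1

1


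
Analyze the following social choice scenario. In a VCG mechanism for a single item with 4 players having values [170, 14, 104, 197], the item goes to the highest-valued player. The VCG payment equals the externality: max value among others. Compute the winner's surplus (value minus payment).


Step 1: The winner is the agent with the highest value: agent 3 with value 197
Step 2: Values of other agents: [170, 14, 104]
Step 3: VCG payment = max of others' values = 170
Step 4: Surplus = 197 - 170 = 27

27


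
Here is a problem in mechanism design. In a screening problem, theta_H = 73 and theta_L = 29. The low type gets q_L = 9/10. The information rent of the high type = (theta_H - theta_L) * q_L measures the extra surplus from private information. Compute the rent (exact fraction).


Step 1: theta_H - theta_L = 73 - 29 = 44
Step 2: Information rent = (theta_H - theta_L) * q_L
Step 3: = 44 * 9/10
Step 4: = 198/5

198/5


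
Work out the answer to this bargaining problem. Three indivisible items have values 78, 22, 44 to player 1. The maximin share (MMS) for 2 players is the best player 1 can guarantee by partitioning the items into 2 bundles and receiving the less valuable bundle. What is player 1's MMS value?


Step 1: Item values = 78, 22, 44
Step 2: Enumerate all 2-bundle partitions and take the smaller bundle:
  Partition 1: {78} vs {22,44} -> bundles 78, 66; min = 66
  Partition 2: {22} vs {78,44} -> bundles 22, 122; min = 22
  Partition 3: {44} vs {78,22} -> bundles 44, 100; min = 44
Step 3: MMS = max(66, 22, 44) = 66

66
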